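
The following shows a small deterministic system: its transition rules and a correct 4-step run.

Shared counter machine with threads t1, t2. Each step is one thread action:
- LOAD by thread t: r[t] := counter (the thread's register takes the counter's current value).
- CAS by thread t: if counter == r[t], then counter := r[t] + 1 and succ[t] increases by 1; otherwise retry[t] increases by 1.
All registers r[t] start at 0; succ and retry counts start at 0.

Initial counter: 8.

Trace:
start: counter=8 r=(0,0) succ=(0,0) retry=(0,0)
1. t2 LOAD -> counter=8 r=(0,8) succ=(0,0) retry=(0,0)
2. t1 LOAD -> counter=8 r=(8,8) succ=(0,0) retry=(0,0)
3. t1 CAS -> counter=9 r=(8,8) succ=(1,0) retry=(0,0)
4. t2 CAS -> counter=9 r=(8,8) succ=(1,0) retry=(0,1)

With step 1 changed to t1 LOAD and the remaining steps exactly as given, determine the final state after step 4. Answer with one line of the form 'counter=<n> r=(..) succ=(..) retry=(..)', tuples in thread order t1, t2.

(re-executing from step 1 with the substitution; state before step 1: counter=8 r=(0,0) succ=(0,0) retry=(0,0))
1. t1 LOAD -> counter=8 r=(8,0) succ=(0,0) retry=(0,0)
2. t1 LOAD -> counter=8 r=(8,0) succ=(0,0) retry=(0,0)
3. t1 CAS -> counter=9 r=(8,0) succ=(1,0) retry=(0,0)
4. t2 CAS -> counter=9 r=(8,0) succ=(1,0) retry=(0,1)

counter=9 r=(8,0) succ=(1,0) retry=(0,1)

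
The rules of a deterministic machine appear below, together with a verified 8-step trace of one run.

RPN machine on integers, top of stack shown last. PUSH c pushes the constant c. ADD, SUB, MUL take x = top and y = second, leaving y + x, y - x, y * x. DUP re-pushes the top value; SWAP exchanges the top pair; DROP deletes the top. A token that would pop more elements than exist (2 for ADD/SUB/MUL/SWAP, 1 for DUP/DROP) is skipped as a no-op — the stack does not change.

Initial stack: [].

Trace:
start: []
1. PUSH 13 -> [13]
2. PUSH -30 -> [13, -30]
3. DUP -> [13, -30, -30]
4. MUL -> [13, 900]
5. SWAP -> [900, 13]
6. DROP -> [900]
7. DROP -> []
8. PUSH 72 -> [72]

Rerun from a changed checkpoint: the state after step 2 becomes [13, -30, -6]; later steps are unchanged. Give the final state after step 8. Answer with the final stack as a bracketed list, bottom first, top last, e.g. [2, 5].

state after step 2 := [13, -30, -6]
3. DUP -> [13, -30, -6, -6]
4. MUL -> [13, -30, 36]
5. SWAP -> [13, 36, -30]
6. DROP -> [13, 36]
7. DROP -> [13]
8. PUSH 72 -> [13, 72]

[13, 72]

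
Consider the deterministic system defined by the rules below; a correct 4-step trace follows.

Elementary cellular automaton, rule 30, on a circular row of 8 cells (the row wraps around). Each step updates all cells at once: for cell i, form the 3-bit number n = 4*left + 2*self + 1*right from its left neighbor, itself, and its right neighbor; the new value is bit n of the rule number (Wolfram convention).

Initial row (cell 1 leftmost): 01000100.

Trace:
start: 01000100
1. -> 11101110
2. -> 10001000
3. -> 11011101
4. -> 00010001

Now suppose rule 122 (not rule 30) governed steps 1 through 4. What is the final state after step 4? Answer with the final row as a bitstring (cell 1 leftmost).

(re-executing steps 1..4 under rule 122; state before step 1: 01000100)
1. -> 10101010
2. -> 01010101
3. -> 10101010
4. -> 01010101

01010101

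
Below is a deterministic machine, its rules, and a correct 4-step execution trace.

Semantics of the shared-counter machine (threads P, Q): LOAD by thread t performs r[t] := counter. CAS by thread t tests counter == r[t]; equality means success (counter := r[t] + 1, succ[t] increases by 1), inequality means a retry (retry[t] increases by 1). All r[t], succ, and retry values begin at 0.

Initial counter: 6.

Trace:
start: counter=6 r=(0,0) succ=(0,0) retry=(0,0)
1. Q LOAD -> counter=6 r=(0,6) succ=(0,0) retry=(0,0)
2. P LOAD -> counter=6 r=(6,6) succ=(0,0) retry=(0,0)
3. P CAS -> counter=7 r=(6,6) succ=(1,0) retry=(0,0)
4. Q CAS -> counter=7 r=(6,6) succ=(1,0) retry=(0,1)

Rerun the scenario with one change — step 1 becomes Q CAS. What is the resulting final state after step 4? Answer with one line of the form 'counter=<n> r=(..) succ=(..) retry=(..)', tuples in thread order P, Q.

counter=7 r=(6,0) succ=(1,0) retry=(0,2)

(re-executing from step 1 with the substitution; state before step 1: counter=6 r=(0,0) succ=(0,0) retry=(0,0))
1. Q CAS -> counter=6 r=(0,0) succ=(0,0) retry=(0,1)
2. P LOAD -> counter=6 r=(6,0) succ=(0,0) retry=(0,1)
3. P CAS -> counter=7 r=(6,0) succ=(1,0) retry=(0,1)
4. Q CAS -> counter=7 r=(6,0) succ=(1,0) retry=(0,2)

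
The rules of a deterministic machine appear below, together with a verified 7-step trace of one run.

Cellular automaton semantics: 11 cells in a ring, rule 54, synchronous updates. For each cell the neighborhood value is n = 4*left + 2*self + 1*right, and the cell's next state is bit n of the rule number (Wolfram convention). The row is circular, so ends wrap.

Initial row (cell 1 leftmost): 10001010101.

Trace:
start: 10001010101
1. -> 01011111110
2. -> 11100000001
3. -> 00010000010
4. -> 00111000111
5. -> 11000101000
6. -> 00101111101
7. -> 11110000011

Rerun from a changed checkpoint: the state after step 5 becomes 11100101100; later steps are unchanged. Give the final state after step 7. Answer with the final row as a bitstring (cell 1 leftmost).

state after step 5 := 11100101100
6. -> 00011110011
7. -> 10100001100

10100001100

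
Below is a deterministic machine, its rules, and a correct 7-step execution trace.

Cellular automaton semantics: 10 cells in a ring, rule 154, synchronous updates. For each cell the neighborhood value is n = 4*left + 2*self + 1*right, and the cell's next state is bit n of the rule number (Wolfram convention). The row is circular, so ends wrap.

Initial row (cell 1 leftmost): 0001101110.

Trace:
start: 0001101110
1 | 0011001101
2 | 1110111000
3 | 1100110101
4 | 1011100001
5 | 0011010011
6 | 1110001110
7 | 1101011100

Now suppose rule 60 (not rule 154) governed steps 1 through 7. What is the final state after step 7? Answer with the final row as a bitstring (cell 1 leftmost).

1010011011

(re-executing steps 1..7 under rule 60; state before step 1: 0001101110)
1 | 0001011001
2 | 1001110101
3 | 0101001111
4 | 1111101000
5 | 1000011100
6 | 1100010010
7 | 1010011011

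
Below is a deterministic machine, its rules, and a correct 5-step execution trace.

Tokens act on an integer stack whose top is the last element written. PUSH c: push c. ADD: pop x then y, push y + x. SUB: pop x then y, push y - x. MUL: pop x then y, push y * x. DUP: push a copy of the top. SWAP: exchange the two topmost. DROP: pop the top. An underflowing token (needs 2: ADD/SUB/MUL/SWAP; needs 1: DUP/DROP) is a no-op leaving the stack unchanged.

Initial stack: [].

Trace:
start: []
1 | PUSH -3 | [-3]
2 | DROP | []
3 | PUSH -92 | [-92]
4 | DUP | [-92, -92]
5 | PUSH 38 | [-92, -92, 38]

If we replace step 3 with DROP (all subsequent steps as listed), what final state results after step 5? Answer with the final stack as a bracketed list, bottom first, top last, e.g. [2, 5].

(re-executing from step 3 with the substitution; state before step 3: [])
3 | DROP | []
4 | DUP | []
5 | PUSH 38 | [38]

[38]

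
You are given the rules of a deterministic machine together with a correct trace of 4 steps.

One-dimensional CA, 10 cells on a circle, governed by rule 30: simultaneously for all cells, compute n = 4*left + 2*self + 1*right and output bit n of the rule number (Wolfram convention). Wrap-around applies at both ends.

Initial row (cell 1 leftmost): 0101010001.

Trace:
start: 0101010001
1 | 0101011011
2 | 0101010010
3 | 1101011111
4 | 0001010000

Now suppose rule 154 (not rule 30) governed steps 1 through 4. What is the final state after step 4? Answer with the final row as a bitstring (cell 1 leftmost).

0101000000

(re-executing steps 1..4 under rule 154; state before step 1: 0101010001)
1 | 0000001010
2 | 0000010001
3 | 1000101010
4 | 0101000000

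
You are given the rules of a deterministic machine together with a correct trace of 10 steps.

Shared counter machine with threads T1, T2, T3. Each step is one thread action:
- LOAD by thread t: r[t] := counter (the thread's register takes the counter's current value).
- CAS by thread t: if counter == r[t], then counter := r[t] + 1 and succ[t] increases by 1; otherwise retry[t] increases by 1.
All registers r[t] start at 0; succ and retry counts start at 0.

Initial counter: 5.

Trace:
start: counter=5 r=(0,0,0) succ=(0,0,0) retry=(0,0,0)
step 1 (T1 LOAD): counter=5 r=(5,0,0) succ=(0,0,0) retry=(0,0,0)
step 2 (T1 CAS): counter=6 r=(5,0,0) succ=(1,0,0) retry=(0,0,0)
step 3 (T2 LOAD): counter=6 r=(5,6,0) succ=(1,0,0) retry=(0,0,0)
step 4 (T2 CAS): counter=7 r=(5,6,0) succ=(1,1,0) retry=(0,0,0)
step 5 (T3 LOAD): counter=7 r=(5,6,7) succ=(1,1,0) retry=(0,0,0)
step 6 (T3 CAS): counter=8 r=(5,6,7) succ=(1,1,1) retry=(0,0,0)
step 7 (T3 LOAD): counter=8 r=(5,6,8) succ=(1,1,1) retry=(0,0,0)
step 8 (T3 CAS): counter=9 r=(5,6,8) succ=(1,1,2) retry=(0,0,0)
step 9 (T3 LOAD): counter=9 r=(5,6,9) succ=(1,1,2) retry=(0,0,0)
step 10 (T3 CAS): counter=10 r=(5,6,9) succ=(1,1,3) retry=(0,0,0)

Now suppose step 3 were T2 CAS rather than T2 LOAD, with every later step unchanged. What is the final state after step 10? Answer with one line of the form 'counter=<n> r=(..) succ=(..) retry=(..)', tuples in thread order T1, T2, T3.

counter=9 r=(5,0,8) succ=(1,0,3) retry=(0,2,0)

(re-executing from step 3 with the substitution; state before step 3: counter=6 r=(5,0,0) succ=(1,0,0) retry=(0,0,0))
step 3 (T2 CAS): counter=6 r=(5,0,0) succ=(1,0,0) retry=(0,1,0)
step 4 (T2 CAS): counter=6 r=(5,0,0) succ=(1,0,0) retry=(0,2,0)
step 5 (T3 LOAD): counter=6 r=(5,0,6) succ=(1,0,0) retry=(0,2,0)
step 6 (T3 CAS): counter=7 r=(5,0,6) succ=(1,0,1) retry=(0,2,0)
step 7 (T3 LOAD): counter=7 r=(5,0,7) succ=(1,0,1) retry=(0,2,0)
step 8 (T3 CAS): counter=8 r=(5,0,7) succ=(1,0,2) retry=(0,2,0)
step 9 (T3 LOAD): counter=8 r=(5,0,8) succ=(1,0,2) retry=(0,2,0)
step 10 (T3 CAS): counter=9 r=(5,0,8) succ=(1,0,3) retry=(0,2,0)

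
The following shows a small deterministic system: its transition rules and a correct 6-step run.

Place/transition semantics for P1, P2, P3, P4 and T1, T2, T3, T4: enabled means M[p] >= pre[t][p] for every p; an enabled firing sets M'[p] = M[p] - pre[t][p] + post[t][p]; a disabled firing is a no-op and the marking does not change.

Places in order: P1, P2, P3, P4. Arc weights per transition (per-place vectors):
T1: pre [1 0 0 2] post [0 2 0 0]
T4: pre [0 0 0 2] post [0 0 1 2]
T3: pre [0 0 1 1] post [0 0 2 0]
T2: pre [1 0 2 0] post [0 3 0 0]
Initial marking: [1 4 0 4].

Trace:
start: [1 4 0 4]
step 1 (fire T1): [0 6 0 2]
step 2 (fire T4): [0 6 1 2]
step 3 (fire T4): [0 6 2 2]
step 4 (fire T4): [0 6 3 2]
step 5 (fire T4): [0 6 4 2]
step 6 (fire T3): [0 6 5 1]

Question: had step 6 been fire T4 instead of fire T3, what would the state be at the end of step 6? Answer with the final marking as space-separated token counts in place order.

(re-executing from step 6 with the substitution; state before step 6: [0 6 4 2])
step 6 (fire T4): [0 6 5 2]

0 6 5 2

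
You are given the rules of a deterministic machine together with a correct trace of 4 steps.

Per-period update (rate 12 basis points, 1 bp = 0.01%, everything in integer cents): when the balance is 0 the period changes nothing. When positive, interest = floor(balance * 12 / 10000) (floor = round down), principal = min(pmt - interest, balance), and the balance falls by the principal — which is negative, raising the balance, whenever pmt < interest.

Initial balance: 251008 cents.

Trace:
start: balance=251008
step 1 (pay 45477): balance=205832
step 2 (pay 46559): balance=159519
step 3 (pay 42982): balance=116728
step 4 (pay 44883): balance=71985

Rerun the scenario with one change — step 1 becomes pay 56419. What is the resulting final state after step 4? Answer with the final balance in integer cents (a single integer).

(re-executing from step 1 with the substitution; state before step 1: balance=251008)
step 1 (pay 56419): balance=194890
step 2 (pay 46559): balance=148564
step 3 (pay 42982): balance=105760
step 4 (pay 44883): balance=61003

61003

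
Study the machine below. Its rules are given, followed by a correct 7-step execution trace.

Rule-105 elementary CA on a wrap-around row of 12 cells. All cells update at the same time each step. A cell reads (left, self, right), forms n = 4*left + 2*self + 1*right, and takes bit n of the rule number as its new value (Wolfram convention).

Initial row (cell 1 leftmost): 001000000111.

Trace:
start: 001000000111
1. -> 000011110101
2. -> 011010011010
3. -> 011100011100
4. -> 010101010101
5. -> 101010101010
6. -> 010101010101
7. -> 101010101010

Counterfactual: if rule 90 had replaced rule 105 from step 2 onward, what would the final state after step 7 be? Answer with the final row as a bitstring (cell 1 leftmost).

011111101001

(re-executing steps 2..7 under rule 90; state before step 2: 000011110101)
2. -> 100110010000
3. -> 011111101001
4. -> 010000100110
5. -> 101001011111
6. -> 100110010000
7. -> 011111101001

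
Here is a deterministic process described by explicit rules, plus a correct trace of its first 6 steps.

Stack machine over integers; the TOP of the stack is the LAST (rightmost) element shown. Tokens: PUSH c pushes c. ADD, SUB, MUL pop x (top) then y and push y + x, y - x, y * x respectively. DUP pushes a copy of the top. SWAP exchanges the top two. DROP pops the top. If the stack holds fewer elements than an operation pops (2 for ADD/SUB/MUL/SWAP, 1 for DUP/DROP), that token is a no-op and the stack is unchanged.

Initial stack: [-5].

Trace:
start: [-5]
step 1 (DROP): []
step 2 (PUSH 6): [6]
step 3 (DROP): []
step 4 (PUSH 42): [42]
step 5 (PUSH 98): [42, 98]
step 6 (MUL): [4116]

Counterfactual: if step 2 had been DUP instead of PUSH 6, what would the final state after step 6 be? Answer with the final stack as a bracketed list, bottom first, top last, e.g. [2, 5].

(re-executing from step 2 with the substitution; state before step 2: [])
step 2 (DUP): []
step 3 (DROP): []
step 4 (PUSH 42): [42]
step 5 (PUSH 98): [42, 98]
step 6 (MUL): [4116]

[4116]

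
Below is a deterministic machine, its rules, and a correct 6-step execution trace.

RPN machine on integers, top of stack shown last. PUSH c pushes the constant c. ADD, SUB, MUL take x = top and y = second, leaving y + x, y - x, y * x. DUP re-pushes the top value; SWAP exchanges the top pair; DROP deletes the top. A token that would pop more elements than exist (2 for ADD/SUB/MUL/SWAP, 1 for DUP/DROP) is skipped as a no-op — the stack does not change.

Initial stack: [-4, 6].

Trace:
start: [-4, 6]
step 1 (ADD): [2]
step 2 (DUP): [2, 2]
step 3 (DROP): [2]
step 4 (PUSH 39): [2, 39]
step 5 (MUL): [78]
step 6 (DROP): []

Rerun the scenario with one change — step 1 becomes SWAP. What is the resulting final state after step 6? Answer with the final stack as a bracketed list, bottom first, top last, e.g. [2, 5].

(re-executing from step 1 with the substitution; state before step 1: [-4, 6])
step 1 (SWAP): [6, -4]
step 2 (DUP): [6, -4, -4]
step 3 (DROP): [6, -4]
step 4 (PUSH 39): [6, -4, 39]
step 5 (MUL): [6, -156]
step 6 (DROP): [6]

[6]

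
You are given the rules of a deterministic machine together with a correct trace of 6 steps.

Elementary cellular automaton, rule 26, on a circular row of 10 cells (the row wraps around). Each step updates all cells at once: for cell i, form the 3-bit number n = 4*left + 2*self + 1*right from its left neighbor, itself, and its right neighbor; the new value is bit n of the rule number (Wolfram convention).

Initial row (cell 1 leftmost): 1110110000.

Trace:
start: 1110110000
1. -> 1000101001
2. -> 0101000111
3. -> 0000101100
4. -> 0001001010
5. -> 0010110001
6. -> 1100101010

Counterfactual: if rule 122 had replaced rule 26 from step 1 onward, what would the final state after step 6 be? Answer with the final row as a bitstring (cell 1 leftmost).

1110001111

(re-executing steps 1..6 under rule 122; state before step 1: 1110110000)
1. -> 1011111001
2. -> 1110001111
3. -> 0011011000
4. -> 0111111100
5. -> 1100000110
6. -> 1110001111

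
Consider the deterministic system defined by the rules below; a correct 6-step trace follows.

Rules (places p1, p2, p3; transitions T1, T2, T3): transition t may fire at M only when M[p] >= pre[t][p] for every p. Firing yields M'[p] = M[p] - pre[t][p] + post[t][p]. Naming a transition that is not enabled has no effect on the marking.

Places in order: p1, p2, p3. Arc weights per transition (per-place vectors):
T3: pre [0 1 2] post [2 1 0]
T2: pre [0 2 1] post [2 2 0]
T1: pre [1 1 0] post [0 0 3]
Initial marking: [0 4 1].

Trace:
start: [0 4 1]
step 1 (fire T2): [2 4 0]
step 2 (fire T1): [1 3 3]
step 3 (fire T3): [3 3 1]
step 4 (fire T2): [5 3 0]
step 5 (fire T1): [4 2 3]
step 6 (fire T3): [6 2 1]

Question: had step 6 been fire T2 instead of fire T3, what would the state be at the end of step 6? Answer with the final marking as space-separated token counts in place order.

6 2 2

(re-executing from step 6 with the substitution; state before step 6: [4 2 3])
step 6 (fire T2): [6 2 2]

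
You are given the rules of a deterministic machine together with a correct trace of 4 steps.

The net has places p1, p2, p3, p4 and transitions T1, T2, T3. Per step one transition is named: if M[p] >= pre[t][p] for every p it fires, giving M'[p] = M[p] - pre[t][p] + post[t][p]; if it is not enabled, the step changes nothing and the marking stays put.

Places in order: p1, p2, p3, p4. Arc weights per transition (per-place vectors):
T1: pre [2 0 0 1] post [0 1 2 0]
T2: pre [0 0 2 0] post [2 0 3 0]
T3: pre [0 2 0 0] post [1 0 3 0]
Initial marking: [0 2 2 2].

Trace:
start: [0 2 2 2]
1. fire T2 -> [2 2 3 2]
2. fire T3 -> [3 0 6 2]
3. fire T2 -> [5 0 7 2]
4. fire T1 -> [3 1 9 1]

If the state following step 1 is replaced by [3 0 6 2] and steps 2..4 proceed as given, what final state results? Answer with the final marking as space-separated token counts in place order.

state after step 1 := [3 0 6 2]
2. fire T3 -> [3 0 6 2]
3. fire T2 -> [5 0 7 2]
4. fire T1 -> [3 1 9 1]

3 1 9 1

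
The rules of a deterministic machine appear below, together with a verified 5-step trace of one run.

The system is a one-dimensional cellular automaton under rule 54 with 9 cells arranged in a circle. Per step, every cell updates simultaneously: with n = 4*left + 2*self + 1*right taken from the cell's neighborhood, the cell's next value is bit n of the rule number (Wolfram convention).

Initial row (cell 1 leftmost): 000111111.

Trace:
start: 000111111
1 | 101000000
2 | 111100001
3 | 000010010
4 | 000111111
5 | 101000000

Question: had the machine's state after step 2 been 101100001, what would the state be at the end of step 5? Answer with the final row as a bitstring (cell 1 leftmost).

000000000

state after step 2 := 101100001
3 | 010010010
4 | 111111111
5 | 000000000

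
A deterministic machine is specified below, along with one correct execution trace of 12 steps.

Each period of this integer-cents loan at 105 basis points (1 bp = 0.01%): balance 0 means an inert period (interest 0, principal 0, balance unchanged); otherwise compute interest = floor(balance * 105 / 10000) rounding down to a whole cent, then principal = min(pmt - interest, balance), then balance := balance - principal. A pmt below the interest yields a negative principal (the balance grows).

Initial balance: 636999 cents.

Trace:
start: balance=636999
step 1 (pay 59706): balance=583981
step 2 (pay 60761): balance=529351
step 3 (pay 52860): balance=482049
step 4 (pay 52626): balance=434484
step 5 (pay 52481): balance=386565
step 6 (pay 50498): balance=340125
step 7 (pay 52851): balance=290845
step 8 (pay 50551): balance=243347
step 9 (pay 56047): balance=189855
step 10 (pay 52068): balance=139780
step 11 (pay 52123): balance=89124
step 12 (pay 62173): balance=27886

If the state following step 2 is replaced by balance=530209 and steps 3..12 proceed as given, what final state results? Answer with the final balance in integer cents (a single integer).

28839

state after step 2 := balance=530209
step 3 (pay 52860): balance=482916
step 4 (pay 52626): balance=435360
step 5 (pay 52481): balance=387450
step 6 (pay 50498): balance=341020
step 7 (pay 52851): balance=291749
step 8 (pay 50551): balance=244261
step 9 (pay 56047): balance=190778
step 10 (pay 52068): balance=140713
step 11 (pay 52123): balance=90067
step 12 (pay 62173): balance=28839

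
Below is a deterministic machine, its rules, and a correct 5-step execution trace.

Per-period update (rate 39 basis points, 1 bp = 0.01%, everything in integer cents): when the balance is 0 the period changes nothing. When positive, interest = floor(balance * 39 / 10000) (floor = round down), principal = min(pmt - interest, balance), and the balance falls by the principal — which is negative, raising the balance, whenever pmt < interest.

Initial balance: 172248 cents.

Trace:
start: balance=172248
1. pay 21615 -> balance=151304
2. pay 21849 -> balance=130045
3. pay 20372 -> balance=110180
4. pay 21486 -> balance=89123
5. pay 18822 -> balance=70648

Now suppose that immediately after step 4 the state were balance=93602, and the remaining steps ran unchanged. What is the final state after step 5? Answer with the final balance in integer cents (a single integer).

state after step 4 := balance=93602
5. pay 18822 -> balance=75145

75145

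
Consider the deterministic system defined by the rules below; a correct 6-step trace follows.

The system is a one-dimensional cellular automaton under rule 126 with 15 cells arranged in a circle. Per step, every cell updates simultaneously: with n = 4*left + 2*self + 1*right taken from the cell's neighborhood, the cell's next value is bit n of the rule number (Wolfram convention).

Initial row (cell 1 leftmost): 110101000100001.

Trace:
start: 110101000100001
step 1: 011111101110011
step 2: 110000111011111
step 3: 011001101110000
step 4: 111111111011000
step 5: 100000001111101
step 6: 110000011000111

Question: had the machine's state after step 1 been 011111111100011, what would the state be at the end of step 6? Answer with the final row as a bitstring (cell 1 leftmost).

state after step 1 := 011111111100011
step 2: 110000000110111
step 3: 011000001111100
step 4: 111100011000110
step 5: 100110111101111
step 6: 111111100111000

111111100111000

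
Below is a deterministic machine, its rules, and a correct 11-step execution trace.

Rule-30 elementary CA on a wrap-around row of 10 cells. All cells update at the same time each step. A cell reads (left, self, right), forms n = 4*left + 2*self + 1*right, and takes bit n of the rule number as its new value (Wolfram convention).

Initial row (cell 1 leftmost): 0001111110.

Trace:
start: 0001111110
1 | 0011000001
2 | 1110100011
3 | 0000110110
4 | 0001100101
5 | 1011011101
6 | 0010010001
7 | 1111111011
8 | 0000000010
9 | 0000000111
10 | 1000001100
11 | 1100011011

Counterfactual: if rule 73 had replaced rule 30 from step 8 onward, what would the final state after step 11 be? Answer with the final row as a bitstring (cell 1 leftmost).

0010001010

(re-executing steps 8..11 under rule 73; state before step 8: 1111111011)
8 | 0000001010
9 | 1111100000
10 | 1000101110
11 | 0010001010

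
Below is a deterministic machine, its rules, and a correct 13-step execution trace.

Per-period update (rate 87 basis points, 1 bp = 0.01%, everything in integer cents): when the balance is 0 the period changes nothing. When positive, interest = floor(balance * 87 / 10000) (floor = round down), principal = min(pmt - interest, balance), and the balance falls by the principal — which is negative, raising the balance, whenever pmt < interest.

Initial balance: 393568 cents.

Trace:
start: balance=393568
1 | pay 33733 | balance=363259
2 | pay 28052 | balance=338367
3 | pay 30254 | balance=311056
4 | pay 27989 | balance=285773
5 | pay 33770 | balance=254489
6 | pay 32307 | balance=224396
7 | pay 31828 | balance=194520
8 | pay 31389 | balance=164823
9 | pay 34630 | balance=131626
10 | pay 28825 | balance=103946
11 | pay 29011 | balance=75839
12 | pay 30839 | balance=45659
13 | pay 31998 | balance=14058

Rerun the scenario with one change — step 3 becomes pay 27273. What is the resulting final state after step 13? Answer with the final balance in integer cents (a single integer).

17308

(re-executing from step 3 with the substitution; state before step 3: balance=338367)
3 | pay 27273 | balance=314037
4 | pay 27989 | balance=288780
5 | pay 33770 | balance=257522
6 | pay 32307 | balance=227455
7 | pay 31828 | balance=197605
8 | pay 31389 | balance=167935
9 | pay 34630 | balance=134766
10 | pay 28825 | balance=107113
11 | pay 29011 | balance=79033
12 | pay 30839 | balance=48881
13 | pay 31998 | balance=17308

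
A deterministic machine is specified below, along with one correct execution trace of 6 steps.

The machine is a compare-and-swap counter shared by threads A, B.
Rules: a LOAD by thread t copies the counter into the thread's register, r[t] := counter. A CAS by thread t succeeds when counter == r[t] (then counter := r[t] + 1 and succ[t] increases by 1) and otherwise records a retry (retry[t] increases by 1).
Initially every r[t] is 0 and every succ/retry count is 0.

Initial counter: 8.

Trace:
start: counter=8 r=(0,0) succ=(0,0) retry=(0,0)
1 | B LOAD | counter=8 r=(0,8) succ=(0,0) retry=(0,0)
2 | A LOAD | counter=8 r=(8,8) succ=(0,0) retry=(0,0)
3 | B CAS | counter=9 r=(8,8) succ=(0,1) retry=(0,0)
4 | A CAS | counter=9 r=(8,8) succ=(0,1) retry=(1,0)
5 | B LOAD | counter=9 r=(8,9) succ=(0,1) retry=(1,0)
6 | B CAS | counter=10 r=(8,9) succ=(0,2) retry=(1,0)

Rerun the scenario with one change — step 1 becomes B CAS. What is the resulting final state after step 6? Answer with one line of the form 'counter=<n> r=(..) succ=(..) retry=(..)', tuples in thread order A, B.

(re-executing from step 1 with the substitution; state before step 1: counter=8 r=(0,0) succ=(0,0) retry=(0,0))
1 | B CAS | counter=8 r=(0,0) succ=(0,0) retry=(0,1)
2 | A LOAD | counter=8 r=(8,0) succ=(0,0) retry=(0,1)
3 | B CAS | counter=8 r=(8,0) succ=(0,0) retry=(0,2)
4 | A CAS | counter=9 r=(8,0) succ=(1,0) retry=(0,2)
5 | B LOAD | counter=9 r=(8,9) succ=(1,0) retry=(0,2)
6 | B CAS | counter=10 r=(8,9) succ=(1,1) retry=(0,2)

counter=10 r=(8,9) succ=(1,1) retry=(0,2)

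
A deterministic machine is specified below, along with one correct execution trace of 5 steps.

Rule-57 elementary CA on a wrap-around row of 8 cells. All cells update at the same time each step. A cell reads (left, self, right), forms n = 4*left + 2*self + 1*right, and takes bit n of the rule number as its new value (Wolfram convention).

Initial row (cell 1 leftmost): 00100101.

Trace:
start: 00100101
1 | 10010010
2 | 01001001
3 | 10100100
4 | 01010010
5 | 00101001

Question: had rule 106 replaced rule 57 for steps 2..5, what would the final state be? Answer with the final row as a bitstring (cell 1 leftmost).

(re-executing steps 2..5 under rule 106; state before step 2: 10010010)
2 | 00100101
3 | 01001010
4 | 10010100
5 | 00101001

00101001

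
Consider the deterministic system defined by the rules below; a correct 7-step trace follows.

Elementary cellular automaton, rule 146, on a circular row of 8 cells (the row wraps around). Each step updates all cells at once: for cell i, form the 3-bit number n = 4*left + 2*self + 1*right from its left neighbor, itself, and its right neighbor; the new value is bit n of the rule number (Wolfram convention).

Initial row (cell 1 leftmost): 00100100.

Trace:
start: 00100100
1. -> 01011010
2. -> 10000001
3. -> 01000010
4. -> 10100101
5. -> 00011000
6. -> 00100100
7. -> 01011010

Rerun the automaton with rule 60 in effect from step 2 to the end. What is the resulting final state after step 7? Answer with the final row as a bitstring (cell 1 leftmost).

(re-executing steps 2..7 under rule 60; state before step 2: 01011010)
2. -> 01110111
3. -> 11001100
4. -> 10101010
5. -> 11111111
6. -> 00000000
7. -> 00000000

00000000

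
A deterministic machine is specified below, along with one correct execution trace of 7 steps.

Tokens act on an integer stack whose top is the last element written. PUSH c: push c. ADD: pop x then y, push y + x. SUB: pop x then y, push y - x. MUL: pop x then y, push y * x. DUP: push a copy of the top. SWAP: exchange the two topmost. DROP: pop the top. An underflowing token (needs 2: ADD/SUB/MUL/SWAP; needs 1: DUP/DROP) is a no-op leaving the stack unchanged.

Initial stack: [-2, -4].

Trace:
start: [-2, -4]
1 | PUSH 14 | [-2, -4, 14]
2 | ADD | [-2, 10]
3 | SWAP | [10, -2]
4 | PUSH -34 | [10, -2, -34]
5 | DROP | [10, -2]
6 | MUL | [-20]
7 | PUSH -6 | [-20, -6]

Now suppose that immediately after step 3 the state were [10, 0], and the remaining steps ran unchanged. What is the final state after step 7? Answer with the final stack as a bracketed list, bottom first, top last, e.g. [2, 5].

[0, -6]

state after step 3 := [10, 0]
4 | PUSH -34 | [10, 0, -34]
5 | DROP | [10, 0]
6 | MUL | [0]
7 | PUSH -6 | [0, -6]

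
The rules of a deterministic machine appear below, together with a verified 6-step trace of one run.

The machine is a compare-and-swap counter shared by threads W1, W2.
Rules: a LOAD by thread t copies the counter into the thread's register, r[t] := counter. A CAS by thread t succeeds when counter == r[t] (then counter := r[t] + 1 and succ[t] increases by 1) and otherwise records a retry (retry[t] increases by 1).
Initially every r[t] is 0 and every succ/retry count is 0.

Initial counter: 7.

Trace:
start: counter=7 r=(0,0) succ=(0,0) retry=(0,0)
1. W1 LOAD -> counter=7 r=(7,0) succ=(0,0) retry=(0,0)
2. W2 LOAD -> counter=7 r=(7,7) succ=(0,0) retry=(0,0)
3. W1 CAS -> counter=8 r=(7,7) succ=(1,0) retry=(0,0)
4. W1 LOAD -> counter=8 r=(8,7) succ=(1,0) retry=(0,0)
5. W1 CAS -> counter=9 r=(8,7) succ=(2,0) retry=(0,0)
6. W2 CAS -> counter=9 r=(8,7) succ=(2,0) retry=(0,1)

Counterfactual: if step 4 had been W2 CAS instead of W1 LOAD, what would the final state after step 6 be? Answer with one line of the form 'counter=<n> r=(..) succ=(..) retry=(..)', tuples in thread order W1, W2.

(re-executing from step 4 with the substitution; state before step 4: counter=8 r=(7,7) succ=(1,0) retry=(0,0))
4. W2 CAS -> counter=8 r=(7,7) succ=(1,0) retry=(0,1)
5. W1 CAS -> counter=8 r=(7,7) succ=(1,0) retry=(1,1)
6. W2 CAS -> counter=8 r=(7,7) succ=(1,0) retry=(1,2)

counter=8 r=(7,7) succ=(1,0) retry=(1,2)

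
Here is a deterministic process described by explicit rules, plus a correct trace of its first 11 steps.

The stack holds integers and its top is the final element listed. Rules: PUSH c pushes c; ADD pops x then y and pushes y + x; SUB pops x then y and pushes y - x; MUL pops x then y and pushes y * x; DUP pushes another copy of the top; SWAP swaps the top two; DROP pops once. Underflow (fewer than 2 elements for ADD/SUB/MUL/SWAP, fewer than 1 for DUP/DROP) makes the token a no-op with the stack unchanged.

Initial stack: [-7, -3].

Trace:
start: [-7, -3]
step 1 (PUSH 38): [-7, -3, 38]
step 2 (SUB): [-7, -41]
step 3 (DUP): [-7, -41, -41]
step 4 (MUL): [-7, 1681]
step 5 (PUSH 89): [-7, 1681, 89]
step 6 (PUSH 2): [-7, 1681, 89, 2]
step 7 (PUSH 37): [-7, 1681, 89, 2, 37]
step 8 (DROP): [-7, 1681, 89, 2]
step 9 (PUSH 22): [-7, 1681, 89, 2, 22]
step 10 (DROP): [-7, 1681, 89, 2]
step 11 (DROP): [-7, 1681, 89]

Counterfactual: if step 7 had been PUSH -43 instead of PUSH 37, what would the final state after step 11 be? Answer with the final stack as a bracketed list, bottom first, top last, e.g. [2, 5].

(re-executing from step 7 with the substitution; state before step 7: [-7, 1681, 89, 2])
step 7 (PUSH -43): [-7, 1681, 89, 2, -43]
step 8 (DROP): [-7, 1681, 89, 2]
step 9 (PUSH 22): [-7, 1681, 89, 2, 22]
step 10 (DROP): [-7, 1681, 89, 2]
step 11 (DROP): [-7, 1681, 89]

[-7, 1681, 89]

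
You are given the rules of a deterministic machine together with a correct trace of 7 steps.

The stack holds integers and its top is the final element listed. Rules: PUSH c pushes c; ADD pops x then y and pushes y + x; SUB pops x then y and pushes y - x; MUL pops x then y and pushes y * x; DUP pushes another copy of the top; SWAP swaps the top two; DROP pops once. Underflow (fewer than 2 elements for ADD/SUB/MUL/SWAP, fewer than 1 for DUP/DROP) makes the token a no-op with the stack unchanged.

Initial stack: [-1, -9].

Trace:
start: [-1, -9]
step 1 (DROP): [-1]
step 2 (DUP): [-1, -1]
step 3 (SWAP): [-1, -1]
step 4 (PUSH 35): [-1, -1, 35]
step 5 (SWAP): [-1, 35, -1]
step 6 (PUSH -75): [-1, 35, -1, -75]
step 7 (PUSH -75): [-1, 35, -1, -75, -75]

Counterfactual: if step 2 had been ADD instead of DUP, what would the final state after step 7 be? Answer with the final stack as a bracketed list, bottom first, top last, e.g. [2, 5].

(re-executing from step 2 with the substitution; state before step 2: [-1])
step 2 (ADD): [-1]
step 3 (SWAP): [-1]
step 4 (PUSH 35): [-1, 35]
step 5 (SWAP): [35, -1]
step 6 (PUSH -75): [35, -1, -75]
step 7 (PUSH -75): [35, -1, -75, -75]

[35, -1, -75, -75]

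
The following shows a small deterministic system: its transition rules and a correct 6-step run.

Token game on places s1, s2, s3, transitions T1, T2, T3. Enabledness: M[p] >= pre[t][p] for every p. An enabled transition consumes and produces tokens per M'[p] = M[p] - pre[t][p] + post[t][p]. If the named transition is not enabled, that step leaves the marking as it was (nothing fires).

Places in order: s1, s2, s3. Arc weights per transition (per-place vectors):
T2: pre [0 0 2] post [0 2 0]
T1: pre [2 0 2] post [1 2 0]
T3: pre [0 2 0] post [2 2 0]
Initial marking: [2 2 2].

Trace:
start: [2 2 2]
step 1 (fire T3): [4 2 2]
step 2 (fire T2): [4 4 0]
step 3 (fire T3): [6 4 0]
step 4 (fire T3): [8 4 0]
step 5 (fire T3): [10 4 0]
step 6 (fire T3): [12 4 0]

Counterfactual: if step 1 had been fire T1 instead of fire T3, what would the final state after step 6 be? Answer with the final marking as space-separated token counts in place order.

9 4 0

(re-executing from step 1 with the substitution; state before step 1: [2 2 2])
step 1 (fire T1): [1 4 0]
step 2 (fire T2): [1 4 0]
step 3 (fire T3): [3 4 0]
step 4 (fire T3): [5 4 0]
step 5 (fire T3): [7 4 0]
step 6 (fire T3): [9 4 0]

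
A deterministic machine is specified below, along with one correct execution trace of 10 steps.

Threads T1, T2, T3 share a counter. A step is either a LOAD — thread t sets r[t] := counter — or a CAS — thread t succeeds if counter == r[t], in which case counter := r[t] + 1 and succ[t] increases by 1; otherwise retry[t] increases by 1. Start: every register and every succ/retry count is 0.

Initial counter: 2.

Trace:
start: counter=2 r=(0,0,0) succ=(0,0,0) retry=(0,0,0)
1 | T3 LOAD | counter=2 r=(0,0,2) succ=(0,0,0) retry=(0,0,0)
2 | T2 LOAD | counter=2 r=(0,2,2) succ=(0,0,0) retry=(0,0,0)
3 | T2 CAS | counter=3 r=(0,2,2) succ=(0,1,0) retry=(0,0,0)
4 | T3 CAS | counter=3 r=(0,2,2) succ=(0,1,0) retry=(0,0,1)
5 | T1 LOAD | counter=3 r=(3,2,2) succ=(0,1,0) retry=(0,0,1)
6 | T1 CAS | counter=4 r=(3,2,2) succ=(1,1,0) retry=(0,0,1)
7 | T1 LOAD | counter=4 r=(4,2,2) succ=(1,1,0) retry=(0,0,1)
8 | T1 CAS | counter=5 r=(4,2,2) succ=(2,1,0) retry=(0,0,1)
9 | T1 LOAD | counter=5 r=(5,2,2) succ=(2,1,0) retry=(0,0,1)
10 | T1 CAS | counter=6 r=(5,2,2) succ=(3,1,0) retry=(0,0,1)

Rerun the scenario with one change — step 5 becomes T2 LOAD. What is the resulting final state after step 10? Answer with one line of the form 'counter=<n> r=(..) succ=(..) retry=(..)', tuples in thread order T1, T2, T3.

(re-executing from step 5 with the substitution; state before step 5: counter=3 r=(0,2,2) succ=(0,1,0) retry=(0,0,1))
5 | T2 LOAD | counter=3 r=(0,3,2) succ=(0,1,0) retry=(0,0,1)
6 | T1 CAS | counter=3 r=(0,3,2) succ=(0,1,0) retry=(1,0,1)
7 | T1 LOAD | counter=3 r=(3,3,2) succ=(0,1,0) retry=(1,0,1)
8 | T1 CAS | counter=4 r=(3,3,2) succ=(1,1,0) retry=(1,0,1)
9 | T1 LOAD | counter=4 r=(4,3,2) succ=(1,1,0) retry=(1,0,1)
10 | T1 CAS | counter=5 r=(4,3,2) succ=(2,1,0) retry=(1,0,1)

counter=5 r=(4,3,2) succ=(2,1,0) retry=(1,0,1)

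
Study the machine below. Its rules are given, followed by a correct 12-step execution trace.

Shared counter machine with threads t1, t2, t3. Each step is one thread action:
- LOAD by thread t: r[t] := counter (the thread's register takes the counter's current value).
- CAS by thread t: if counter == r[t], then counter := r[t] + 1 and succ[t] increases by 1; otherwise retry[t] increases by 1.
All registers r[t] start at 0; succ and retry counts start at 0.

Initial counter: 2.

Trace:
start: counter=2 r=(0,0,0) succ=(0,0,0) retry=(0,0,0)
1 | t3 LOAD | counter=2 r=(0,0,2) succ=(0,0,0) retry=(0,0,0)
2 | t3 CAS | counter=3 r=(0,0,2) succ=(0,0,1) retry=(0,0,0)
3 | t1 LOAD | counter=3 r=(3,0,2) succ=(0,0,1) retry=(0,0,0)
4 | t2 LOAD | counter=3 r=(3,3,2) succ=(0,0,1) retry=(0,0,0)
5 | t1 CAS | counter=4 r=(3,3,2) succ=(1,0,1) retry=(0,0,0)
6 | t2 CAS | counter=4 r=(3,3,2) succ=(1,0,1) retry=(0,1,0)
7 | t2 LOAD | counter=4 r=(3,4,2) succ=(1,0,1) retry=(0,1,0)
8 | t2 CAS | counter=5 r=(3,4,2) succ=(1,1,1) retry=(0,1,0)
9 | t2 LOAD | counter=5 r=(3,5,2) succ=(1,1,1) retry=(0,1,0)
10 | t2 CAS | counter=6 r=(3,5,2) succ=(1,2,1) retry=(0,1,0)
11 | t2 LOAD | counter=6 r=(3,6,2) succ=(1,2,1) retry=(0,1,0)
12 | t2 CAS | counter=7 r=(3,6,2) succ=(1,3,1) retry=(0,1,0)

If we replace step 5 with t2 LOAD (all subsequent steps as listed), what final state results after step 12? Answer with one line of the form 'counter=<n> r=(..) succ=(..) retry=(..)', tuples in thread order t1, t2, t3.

counter=7 r=(3,6,2) succ=(0,4,1) retry=(0,0,0)

(re-executing from step 5 with the substitution; state before step 5: counter=3 r=(3,3,2) succ=(0,0,1) retry=(0,0,0))
5 | t2 LOAD | counter=3 r=(3,3,2) succ=(0,0,1) retry=(0,0,0)
6 | t2 CAS | counter=4 r=(3,3,2) succ=(0,1,1) retry=(0,0,0)
7 | t2 LOAD | counter=4 r=(3,4,2) succ=(0,1,1) retry=(0,0,0)
8 | t2 CAS | counter=5 r=(3,4,2) succ=(0,2,1) retry=(0,0,0)
9 | t2 LOAD | counter=5 r=(3,5,2) succ=(0,2,1) retry=(0,0,0)
10 | t2 CAS | counter=6 r=(3,5,2) succ=(0,3,1) retry=(0,0,0)
11 | t2 LOAD | counter=6 r=(3,6,2) succ=(0,3,1) retry=(0,0,0)
12 | t2 CAS | counter=7 r=(3,6,2) succ=(0,4,1) retry=(0,0,0)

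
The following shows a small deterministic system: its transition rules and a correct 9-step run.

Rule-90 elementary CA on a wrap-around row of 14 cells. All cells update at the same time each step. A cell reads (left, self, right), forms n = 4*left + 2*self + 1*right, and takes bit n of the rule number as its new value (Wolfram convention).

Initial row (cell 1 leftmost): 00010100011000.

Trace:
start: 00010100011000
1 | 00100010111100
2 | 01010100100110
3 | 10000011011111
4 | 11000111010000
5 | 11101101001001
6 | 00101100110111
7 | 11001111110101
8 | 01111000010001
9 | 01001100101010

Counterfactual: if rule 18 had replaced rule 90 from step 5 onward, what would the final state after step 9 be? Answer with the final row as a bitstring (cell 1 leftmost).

10100000101000

(re-executing steps 5..9 under rule 18; state before step 5: 11000111010000)
5 | 00101000001001
6 | 11000100010110
7 | 00101010100000
8 | 01000000010000
9 | 10100000101000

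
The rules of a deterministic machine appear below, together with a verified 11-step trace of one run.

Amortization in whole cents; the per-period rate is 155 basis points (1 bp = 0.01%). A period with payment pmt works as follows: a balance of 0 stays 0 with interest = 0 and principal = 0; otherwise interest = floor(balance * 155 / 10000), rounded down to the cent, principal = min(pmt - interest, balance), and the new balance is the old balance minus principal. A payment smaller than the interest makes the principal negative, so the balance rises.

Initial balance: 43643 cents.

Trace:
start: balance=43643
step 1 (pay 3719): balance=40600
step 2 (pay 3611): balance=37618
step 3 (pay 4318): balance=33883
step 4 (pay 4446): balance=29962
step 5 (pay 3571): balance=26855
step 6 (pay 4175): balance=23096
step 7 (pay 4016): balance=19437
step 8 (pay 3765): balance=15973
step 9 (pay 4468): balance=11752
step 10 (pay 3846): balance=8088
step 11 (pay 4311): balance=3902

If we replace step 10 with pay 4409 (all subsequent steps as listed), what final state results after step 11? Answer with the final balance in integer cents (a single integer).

(re-executing from step 10 with the substitution; state before step 10: balance=11752)
step 10 (pay 4409): balance=7525
step 11 (pay 4311): balance=3330

3330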